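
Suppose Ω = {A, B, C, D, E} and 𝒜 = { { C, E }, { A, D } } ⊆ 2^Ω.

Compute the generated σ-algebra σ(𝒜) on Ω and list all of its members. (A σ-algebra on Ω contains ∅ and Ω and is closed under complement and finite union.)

σ(𝒜) (8 sets): { {  }, { B }, { A, D }, { C, E }, { A, B, D }, { B, C, E }, { A, C, D, E }, Ω }

Check:
Initial family (4 sets): { {  }, { A, D }, { C, E }, Ω }.
Step 1 adds 3:
  { A, B, D }  = Ω∖{ C, E }
  { B, C, E }  = Ω∖{ A, D }
  { A, C, D, E }  = { C, E } ∪ { A, D }
  (now 7)
Step 2 adds 1:
  { B }  = Ω∖{ A, C, D, E }
  (now 8)
Step 3: no new sets; the family is a σ-algebra.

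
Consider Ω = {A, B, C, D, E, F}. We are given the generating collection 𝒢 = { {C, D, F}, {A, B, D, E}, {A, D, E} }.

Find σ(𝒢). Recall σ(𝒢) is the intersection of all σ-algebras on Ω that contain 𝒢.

Start: 𝒢 ∪ {∅, Ω} = { ∅, {A, D, E}, {C, D, F}, {A, B, D, E}, Ω }.
Step 1 adds 4:
  {C, F}  = Ω∖{A, B, D, E}
  {A, B, E}  = Ω∖{C, D, F}
  {B, C, F}  = Ω∖{A, D, E}
  {A, C, D, E, F}  = {A, D, E} ∪ {C, D, F}
  |family| = 9
Step 2 (3 new):
  {B}  = Ω∖{A, C, D, E, F}
  {B, C, D, F}  = {B, C, F} ∪ {C, D, F}
  {A, B, C, E, F}  = {B, C, F} ∪ {A, B, E}
  |family| = 12
Step 3: 2 new —
  {D}  = Ω∖{A, B, C, E, F}
  {A, E}  = Ω∖{B, C, D, F}
  |family| = 14
Step 4. New:
  {B, D}  = {D} ∪ {B}
  {A, C, E, F}  = {C, F} ∪ {A, E}
  |family| = 16
Step 5: closed — nothing new.

Hence σ(𝒢) has 16 members: { ∅, {B}, {D}, {A, E}, {B, D}, {C, F}, {A, B, E}, {A, D, E}, {B, C, F}, {C, D, F}, {A, B, D, E}, {A, C, E, F}, {B, C, D, F}, {A, B, C, E, F}, {A, C, D, E, F}, Ω }.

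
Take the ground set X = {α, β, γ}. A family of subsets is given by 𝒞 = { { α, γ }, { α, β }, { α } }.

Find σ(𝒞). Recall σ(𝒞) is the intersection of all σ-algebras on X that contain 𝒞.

Answer: σ(𝒞) = { {  }, { α }, { β }, { γ }, { α, β }, { α, γ }, { β, γ }, X }

Trace:
Begin from { {  }, { α }, { α, β }, { α, γ }, X } (that is, 𝒞 plus ∅ and X).
Step 1: +3 →
  { β }  = X∖{ α, γ }
  { γ }  = X∖{ α, β }
  { β, γ }  = X∖{ α }
  — 8 sets.
Step 2: stable.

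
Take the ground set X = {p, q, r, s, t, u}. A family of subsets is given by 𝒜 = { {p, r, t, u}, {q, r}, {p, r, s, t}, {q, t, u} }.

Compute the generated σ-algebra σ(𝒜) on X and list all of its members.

σ(𝒜) = { {}, {p}, {q}, {r}, {s}, {t}, {u}, {p, q}, {p, r}, {p, s}, {p, t}, {p, u}, {q, r}, {q, s}, {q, t}, {q, u}, {r, s}, {r, t}, {r, u}, {s, t}, {s, u}, {t, u}, {p, q, r}, {p, q, s}, {p, q, t}, {p, q, u}, {p, r, s}, {p, r, t}, {p, r, u}, {p, s, t}, {p, s, u}, {p, t, u}, {q, r, s}, {q, r, t}, {q, r, u}, {q, s, t}, {q, s, u}, {q, t, u}, {r, s, t}, {r, s, u}, {r, t, u}, {s, t, u}, {p, q, r, s}, {p, q, r, t}, {p, q, r, u}, {p, q, s, t}, {p, q, s, u}, {p, q, t, u}, {p, r, s, t}, {p, r, s, u}, {p, r, t, u}, {p, s, t, u}, {q, r, s, t}, {q, r, s, u}, {q, r, t, u}, {q, s, t, u}, {r, s, t, u}, {p, q, r, s, t}, {p, q, r, s, u}, {p, q, r, t, u}, {p, q, s, t, u}, {p, r, s, t, u}, {q, r, s, t, u}, X }

Trace:
Begin from { {}, {q, r}, {q, t, u}, {p, r, s, t}, {p, r, t, u}, X } (that is, 𝒜 plus ∅ and X).
Round 1: +8 →
  {q, s}  = ᶜ of {p, r, t, u}
  {q, u}  = ᶜ of {p, r, s, t}
  {p, r, s}  = ᶜ of {q, t, u}
  {p, s, t, u}  = ᶜ of {q, r}
  {q, r, t, u}  = {q, r} ∪ {q, t, u}
  {p, q, r, s, t}  = {q, r} ∪ {p, r, s, t}
  {p, q, r, t, u}  = {p, r, t, u} ∪ {q, r}
  {p, r, s, t, u}  = {p, r, t, u} ∪ {p, r, s, t}
  (now 14)
Round 2 adds 12:
  {q}  = ᶜ of {p, r, s, t, u}
  {s}  = ᶜ of {p, q, r, t, u}
  {u}  = ᶜ of {p, q, r, s, t}
  {p, s}  = ᶜ of {q, r, t, u}
  {q, r, s}  = {q, r} ∪ {q, s}
  {q, r, u}  = {q, u} ∪ {q, r}
  {q, s, u}  = {q, u} ∪ {q, s}
  {p, q, r, s}  = {p, r, s} ∪ {q, r}
  {q, s, t, u}  = {q, t, u} ∪ {q, s}
  {p, q, r, s, u}  = {q, u} ∪ {p, r, s}
  {p, q, s, t, u}  = {p, s, t, u} ∪ {q, u}
  {q, r, s, t, u}  = {q, s} ∪ {q, r, t, u}
  (now 26)
Round 3. New:
  {p}  = ᶜ of {q, r, s, t, u}
  {r}  = ᶜ of {p, q, s, t, u}
  {t}  = ᶜ of {p, q, r, s, u}
  {p, r}  = ᶜ of {q, s, t, u}
  {s, u}  = {u} ∪ {s}
  {t, u}  = ᶜ of {p, q, r, s}
  {p, q, s}  = {q} ∪ {p, s}
  {p, r, t}  = ᶜ of {q, s, u}
  {p, s, t}  = ᶜ of {q, r, u}
  {p, s, u}  = {p, s} ∪ {u}
  {p, t, u}  = ᶜ of {q, r, s}
  {p, q, s, u}  = {q, s, u} ∪ {p, s}
  {p, r, s, u}  = {p, r, s} ∪ {u}
  {q, r, s, u}  = {q, s, u} ∪ {q, r, s}
  (now 40)
Round 4. New:
  {p, q}  = {q} ∪ {p}
  {p, t}  = ᶜ of {q, r, s, u}
  {p, u}  = {p} ∪ {u}
  {q, t}  = ᶜ of {p, r, s, u}
  {r, s}  = {r} ∪ {s}
  {r, t}  = ᶜ of {p, q, s, u}
  {r, u}  = {r} ∪ {u}
  {s, t}  = {s} ∪ {t}
  {p, q, r}  = {q} ∪ {p, r}
  {p, q, u}  = {q, u} ∪ {p}
  {p, r, u}  = {p, r} ∪ {u}
  {q, r, t}  = ᶜ of {p, s, u}
  {q, s, t}  = {q, s} ∪ {t}
  {r, s, u}  = {r} ∪ {s, u}
  {r, t, u}  = ᶜ of {p, q, s}
  {s, t, u}  = {s} ∪ {t, u}
  {p, q, r, t}  = ᶜ of {s, u}
  {p, q, r, u}  = {p, r} ∪ {q, r, u}
  {p, q, s, t}  = {q} ∪ {p, s, t}
  {p, q, t, u}  = {q} ∪ {p, t, u}
  {q, r, s, t}  = {q, r, s} ∪ {t}
  (now 61)
Round 5 adds 3:
  {p, q, t}  = ᶜ of {r, s, u}
  {r, s, t}  = ᶜ of {p, q, u}
  {r, s, t, u}  = ᶜ of {p, q}
  (now 64)
After Round 6 the family is unchanged; done.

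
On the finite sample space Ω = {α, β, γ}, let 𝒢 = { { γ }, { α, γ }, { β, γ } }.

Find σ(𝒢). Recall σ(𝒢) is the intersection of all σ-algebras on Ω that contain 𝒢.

Answer: σ(𝒢) = { ∅, { α }, { β }, { γ }, { α, β }, { α, γ }, { β, γ }, Ω }

Working:
Take S₀ = 𝒢 ∪ {∅, Ω} = { ∅, { γ }, { α, γ }, { β, γ }, Ω }.
Iteration 1 (3 new):
  { α }  = ᶜ of { β, γ }
  { β }  = ᶜ of { α, γ }
  { α, β }  = ᶜ of { γ }
  |family| = 8
Iteration 2: already closed under ᶜ and ∪.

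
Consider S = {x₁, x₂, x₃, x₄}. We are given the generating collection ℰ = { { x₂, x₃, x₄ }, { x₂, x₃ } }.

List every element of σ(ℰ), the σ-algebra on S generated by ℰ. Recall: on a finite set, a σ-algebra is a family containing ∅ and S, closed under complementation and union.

Answer: σ(ℰ) = { {  }, { x₁ }, { x₄ }, { x₁, x₄ }, { x₂, x₃ }, { x₁, x₂, x₃ }, { x₂, x₃, x₄ }, S }

Check:
Start: ℰ ∪ {∅, S} = { {  }, { x₂, x₃ }, { x₂, x₃, x₄ }, S }.
Iteration 1. New:
  { x₁ }  = ᶜ of { x₂, x₃, x₄ }
  { x₁, x₄ }  = ᶜ of { x₂, x₃ }
  [6 total]
Iteration 2: +1 →
  { x₁, x₂, x₃ }  = { x₂, x₃ } ∪ { x₁ }
  [7 total]
Iteration 3. New:
  { x₄ }  = ᶜ of { x₁, x₂, x₃ }
  [8 total]
Iteration 4 adds nothing — fixpoint reached.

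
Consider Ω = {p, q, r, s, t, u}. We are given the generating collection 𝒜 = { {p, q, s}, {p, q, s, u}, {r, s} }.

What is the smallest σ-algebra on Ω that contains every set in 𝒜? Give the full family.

|σ(𝒜)| = 32.  σ(𝒜) = { ∅, {r}, {s}, {t}, {u}, {p, q}, {r, s}, {r, t}, {r, u}, {s, t}, {s, u}, {t, u}, {p, q, r}, {p, q, s}, {p, q, t}, {p, q, u}, {r, s, t}, {r, s, u}, {r, t, u}, {s, t, u}, {p, q, r, s}, {p, q, r, t}, {p, q, r, u}, {p, q, s, t}, {p, q, s, u}, {p, q, t, u}, {r, s, t, u}, {p, q, r, s, t}, {p, q, r, s, u}, {p, q, r, t, u}, {p, q, s, t, u}, Ω }

Derivation:
Initial family (5 sets): { ∅, {r, s}, {p, q, s}, {p, q, s, u}, Ω }.
Iteration 1. New:
  {r, t}  = ᶜ of {p, q, s, u}
  {r, t, u}  = ᶜ of {p, q, s}
  {p, q, r, s}  = {r, s} ∪ {p, q, s}
  {p, q, t, u}  = ᶜ of {r, s}
  {p, q, r, s, u}  = {r, s} ∪ {p, q, s, u}
  [10 total]
Iteration 2 adds 7:
  {t}  = ᶜ of {p, q, r, s, u}
  {t, u}  = ᶜ of {p, q, r, s}
  {r, s, t}  = {r, s} ∪ {r, t}
  {r, s, t, u}  = {r, s} ∪ {r, t, u}
  {p, q, r, s, t}  = {p, q, s} ∪ {r, t}
  {p, q, r, t, u}  = {r, t, u} ∪ {p, q, t, u}
  {p, q, s, t, u}  = {p, q, s, u} ∪ {p, q, t, u}
  [17 total]
Iteration 3 adds 6:
  {r}  = ᶜ of {p, q, s, t, u}
  {s}  = ᶜ of {p, q, r, t, u}
  {u}  = ᶜ of {p, q, r, s, t}
  {p, q}  = ᶜ of {r, s, t, u}
  {p, q, u}  = ᶜ of {r, s, t}
  {p, q, s, t}  = {p, q, s} ∪ {t}
  [23 total]
Iteration 4. New:
  {r, u}  = ᶜ of {p, q, s, t}
  {s, t}  = {t} ∪ {s}
  {s, u}  = {u} ∪ {s}
  {p, q, r}  = {p, q} ∪ {r}
  {p, q, t}  = {p, q} ∪ {t}
  {r, s, u}  = {r, s} ∪ {u}
  {s, t, u}  = {t, u} ∪ {s}
  {p, q, r, t}  = {p, q} ∪ {r, t}
  {p, q, r, u}  = {r} ∪ {p, q, u}
  [32 total]
Iteration 5: stable.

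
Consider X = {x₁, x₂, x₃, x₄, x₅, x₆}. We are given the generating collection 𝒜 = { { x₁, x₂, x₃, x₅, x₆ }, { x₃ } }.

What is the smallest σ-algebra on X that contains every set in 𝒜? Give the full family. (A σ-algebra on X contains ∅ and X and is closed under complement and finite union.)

Begin from { {}, { x₃ }, { x₁, x₂, x₃, x₅, x₆ }, X } (that is, 𝒜 plus ∅ and X).
Step 1 adds 2:
  { x₄ }  = complement { x₁, x₂, x₃, x₅, x₆ }
  { x₁, x₂, x₄, x₅, x₆ }  = complement { x₃ }
  — 6 sets.
Step 2. New:
  { x₃, x₄ }  = { x₃ } ∪ { x₄ }
  — 7 sets.
Step 3. New:
  { x₁, x₂, x₅, x₆ }  = complement { x₃, x₄ }
  — 8 sets.
After Step 4 the family is unchanged; done.

σ(𝒜) = { {}, { x₃ }, { x₄ }, { x₃, x₄ }, { x₁, x₂, x₅, x₆ }, { x₁, x₂, x₃, x₅, x₆ }, { x₁, x₂, x₄, x₅, x₆ }, X }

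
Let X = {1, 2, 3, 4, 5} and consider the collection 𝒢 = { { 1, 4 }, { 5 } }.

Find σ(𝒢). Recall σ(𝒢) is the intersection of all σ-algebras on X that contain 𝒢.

Take S₀ = 𝒢 ∪ {∅, X} = { ∅, { 5 }, { 1, 4 }, X }.
Pass 1 adds 3:
  { 1, 4, 5 }  = { 5 } ∪ { 1, 4 }
  { 2, 3, 5 }  = complement { 1, 4 }
  { 1, 2, 3, 4 }  = complement { 5 }
  [7 total]
Pass 2 (1 new):
  { 2, 3 }  = complement { 1, 4, 5 }
  [8 total]
After Pass 3 the family is unchanged; done.

|σ(𝒢)| = 8.  σ(𝒢) = { ∅, { 5 }, { 1, 4 }, { 2, 3 }, { 1, 4, 5 }, { 2, 3, 5 }, { 1, 2, 3, 4 }, X }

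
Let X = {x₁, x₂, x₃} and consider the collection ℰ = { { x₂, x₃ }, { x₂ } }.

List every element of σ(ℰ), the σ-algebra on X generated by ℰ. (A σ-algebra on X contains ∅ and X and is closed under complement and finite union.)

σ(ℰ) = { {  }, { x₁ }, { x₂ }, { x₃ }, { x₁, x₂ }, { x₁, x₃ }, { x₂, x₃ }, X }

Working:
Begin from { {  }, { x₂ }, { x₂, x₃ }, X } (that is, ℰ plus ∅ and X).
Iteration 1: +2 →
  { x₁ }  = { x₂, x₃ }ᶜ
  { x₁, x₃ }  = { x₂ }ᶜ
  (now 6)
Iteration 2 adds 1:
  { x₁, x₂ }  = { x₂ } ∪ { x₁ }
  (now 7)
Iteration 3. New:
  { x₃ }  = { x₁, x₂ }ᶜ
  (now 8)
Iteration 4: no new sets; the family is a σ-algebra.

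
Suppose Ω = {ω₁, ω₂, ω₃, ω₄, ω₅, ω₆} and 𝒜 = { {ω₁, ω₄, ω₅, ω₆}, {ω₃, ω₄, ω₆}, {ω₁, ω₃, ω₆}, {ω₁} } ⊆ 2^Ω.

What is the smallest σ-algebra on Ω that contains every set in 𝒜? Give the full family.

Take S₀ = 𝒜 ∪ {∅, Ω} = { ∅, {ω₁}, {ω₁, ω₃, ω₆}, {ω₃, ω₄, ω₆}, {ω₁, ω₄, ω₅, ω₆}, Ω }.
Step 1 adds 6:
  {ω₂, ω₃}  = Ω∖{ω₁, ω₄, ω₅, ω₆}
  {ω₁, ω₂, ω₅}  = Ω∖{ω₃, ω₄, ω₆}
  {ω₂, ω₄, ω₅}  = Ω∖{ω₁, ω₃, ω₆}
  {ω₁, ω₃, ω₄, ω₆}  = {ω₁, ω₃, ω₆} ∪ {ω₃, ω₄, ω₆}
  {ω₁, ω₃, ω₄, ω₅, ω₆}  = {ω₁, ω₃, ω₆} ∪ {ω₁, ω₄, ω₅, ω₆}
  {ω₂, ω₃, ω₄, ω₅, ω₆}  = Ω∖{ω₁}
  [12 total]
Step 2 (11 new):
  {ω₂}  = Ω∖{ω₁, ω₃, ω₄, ω₅, ω₆}
  {ω₂, ω₅}  = Ω∖{ω₁, ω₃, ω₄, ω₆}
  {ω₁, ω₂, ω₃}  = {ω₂, ω₃} ∪ {ω₁}
  {ω₁, ω₂, ω₃, ω₅}  = {ω₁, ω₂, ω₅} ∪ {ω₂, ω₃}
  {ω₁, ω₂, ω₃, ω₆}  = {ω₁, ω₃, ω₆} ∪ {ω₂, ω₃}
  {ω₁, ω₂, ω₄, ω₅}  = {ω₁, ω₂, ω₅} ∪ {ω₂, ω₄, ω₅}
  {ω₂, ω₃, ω₄, ω₅}  = {ω₂, ω₃} ∪ {ω₂, ω₄, ω₅}
  {ω₂, ω₃, ω₄, ω₆}  = {ω₂, ω₃} ∪ {ω₃, ω₄, ω₆}
  {ω₁, ω₂, ω₃, ω₄, ω₆}  = {ω₂, ω₃} ∪ {ω₁, ω₃, ω₄, ω₆}
  {ω₁, ω₂, ω₃, ω₅, ω₆}  = {ω₁, ω₃, ω₆} ∪ {ω₁, ω₂, ω₅}
  {ω₁, ω₂, ω₄, ω₅, ω₆}  = {ω₁, ω₄, ω₅, ω₆} ∪ {ω₁, ω₂, ω₅}
  [23 total]
Step 3: +12 →
  {ω₃}  = Ω∖{ω₁, ω₂, ω₄, ω₅, ω₆}
  {ω₄}  = Ω∖{ω₁, ω₂, ω₃, ω₅, ω₆}
  {ω₅}  = Ω∖{ω₁, ω₂, ω₃, ω₄, ω₆}
  {ω₁, ω₂}  = {ω₂} ∪ {ω₁}
  {ω₁, ω₅}  = Ω∖{ω₂, ω₃, ω₄, ω₆}
  {ω₁, ω₆}  = Ω∖{ω₂, ω₃, ω₄, ω₅}
  {ω₃, ω₆}  = Ω∖{ω₁, ω₂, ω₄, ω₅}
  {ω₄, ω₅}  = Ω∖{ω₁, ω₂, ω₃, ω₆}
  {ω₄, ω₆}  = Ω∖{ω₁, ω₂, ω₃, ω₅}
  {ω₂, ω₃, ω₅}  = {ω₂, ω₅} ∪ {ω₂, ω₃}
  {ω₄, ω₅, ω₆}  = Ω∖{ω₁, ω₂, ω₃}
  {ω₁, ω₂, ω₃, ω₄, ω₅}  = {ω₂, ω₄, ω₅} ∪ {ω₁, ω₂, ω₃}
  [35 total]
Step 4 (24 new):
  {ω₆}  = Ω∖{ω₁, ω₂, ω₃, ω₄, ω₅}
  {ω₁, ω₃}  = {ω₁} ∪ {ω₃}
  {ω₁, ω₄}  = {ω₁} ∪ {ω₄}
  {ω₂, ω₄}  = {ω₂} ∪ {ω₄}
  {ω₃, ω₄}  = {ω₃} ∪ {ω₄}
  {ω₃, ω₅}  = {ω₅} ∪ {ω₃}
  {ω₁, ω₂, ω₄}  = {ω₁, ω₂} ∪ {ω₄}
  {ω₁, ω₂, ω₆}  = {ω₁, ω₂} ∪ {ω₁, ω₆}
  {ω₁, ω₃, ω₅}  = {ω₃} ∪ {ω₁, ω₅}
  {ω₁, ω₄, ω₅}  = {ω₁} ∪ {ω₄, ω₅}
  {ω₁, ω₄, ω₆}  = Ω∖{ω₂, ω₃, ω₅}
  {ω₁, ω₅, ω₆}  = {ω₁, ω₆} ∪ {ω₅}
  {ω₂, ω₃, ω₄}  = {ω₂, ω₃} ∪ {ω₄}
  {ω₂, ω₃, ω₆}  = {ω₂} ∪ {ω₃, ω₆}
  {ω₂, ω₄, ω₆}  = {ω₂} ∪ {ω₄, ω₆}
  {ω₃, ω₄, ω₅}  = {ω₄, ω₅} ∪ {ω₃}
  {ω₃, ω₅, ω₆}  = {ω₅} ∪ {ω₃, ω₆}
  {ω₁, ω₂, ω₃, ω₄}  = {ω₁, ω₂, ω₃} ∪ {ω₄}
  {ω₁, ω₂, ω₄, ω₆}  = {ω₁, ω₂} ∪ {ω₄, ω₆}
  {ω₁, ω₂, ω₅, ω₆}  = {ω₂, ω₅} ∪ {ω₁, ω₆}
  {ω₁, ω₃, ω₅, ω₆}  = {ω₁, ω₃, ω₆} ∪ {ω₅}
  {ω₂, ω₃, ω₅, ω₆}  = {ω₂, ω₅} ∪ {ω₃, ω₆}
  {ω₂, ω₄, ω₅, ω₆}  = {ω₂, ω₅} ∪ {ω₄, ω₆}
  {ω₃, ω₄, ω₅, ω₆}  = Ω∖{ω₁, ω₂}
  [59 total]
Step 5: 5 new —
  {ω₂, ω₆}  = {ω₂} ∪ {ω₆}
  {ω₅, ω₆}  = Ω∖{ω₁, ω₂, ω₃, ω₄}
  {ω₁, ω₃, ω₄}  = {ω₃, ω₄} ∪ {ω₁, ω₄}
  {ω₂, ω₅, ω₆}  = {ω₂, ω₅} ∪ {ω₆}
  {ω₁, ω₃, ω₄, ω₅}  = {ω₃, ω₄, ω₅} ∪ {ω₁, ω₃, ω₅}
  [64 total]
Step 6: closed — nothing new.

σ(𝒜) = { ∅, {ω₁}, {ω₂}, {ω₃}, {ω₄}, {ω₅}, {ω₆}, {ω₁, ω₂}, {ω₁, ω₃}, {ω₁, ω₄}, {ω₁, ω₅}, {ω₁, ω₆}, {ω₂, ω₃}, {ω₂, ω₄}, {ω₂, ω₅}, {ω₂, ω₆}, {ω₃, ω₄}, {ω₃, ω₅}, {ω₃, ω₆}, {ω₄, ω₅}, {ω₄, ω₆}, {ω₅, ω₆}, {ω₁, ω₂, ω₃}, {ω₁, ω₂, ω₄}, {ω₁, ω₂, ω₅}, {ω₁, ω₂, ω₆}, {ω₁, ω₃, ω₄}, {ω₁, ω₃, ω₅}, {ω₁, ω₃, ω₆}, {ω₁, ω₄, ω₅}, {ω₁, ω₄, ω₆}, {ω₁, ω₅, ω₆}, {ω₂, ω₃, ω₄}, {ω₂, ω₃, ω₅}, {ω₂, ω₃, ω₆}, {ω₂, ω₄, ω₅}, {ω₂, ω₄, ω₆}, {ω₂, ω₅, ω₆}, {ω₃, ω₄, ω₅}, {ω₃, ω₄, ω₆}, {ω₃, ω₅, ω₆}, {ω₄, ω₅, ω₆}, {ω₁, ω₂, ω₃, ω₄}, {ω₁, ω₂, ω₃, ω₅}, {ω₁, ω₂, ω₃, ω₆}, {ω₁, ω₂, ω₄, ω₅}, {ω₁, ω₂, ω₄, ω₆}, {ω₁, ω₂, ω₅, ω₆}, {ω₁, ω₃, ω₄, ω₅}, {ω₁, ω₃, ω₄, ω₆}, {ω₁, ω₃, ω₅, ω₆}, {ω₁, ω₄, ω₅, ω₆}, {ω₂, ω₃, ω₄, ω₅}, {ω₂, ω₃, ω₄, ω₆}, {ω₂, ω₃, ω₅, ω₆}, {ω₂, ω₄, ω₅, ω₆}, {ω₃, ω₄, ω₅, ω₆}, {ω₁, ω₂, ω₃, ω₄, ω₅}, {ω₁, ω₂, ω₃, ω₄, ω₆}, {ω₁, ω₂, ω₃, ω₅, ω₆}, {ω₁, ω₂, ω₄, ω₅, ω₆}, {ω₁, ω₃, ω₄, ω₅, ω₆}, {ω₂, ω₃, ω₄, ω₅, ω₆}, Ω }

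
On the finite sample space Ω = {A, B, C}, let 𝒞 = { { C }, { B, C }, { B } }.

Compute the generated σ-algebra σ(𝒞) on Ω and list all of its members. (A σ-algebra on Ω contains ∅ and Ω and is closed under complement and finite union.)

σ(𝒞) = { {}, { A }, { B }, { C }, { A, B }, { A, C }, { B, C }, Ω }

Check:
Start: 𝒞 ∪ {∅, Ω} = { {}, { B }, { C }, { B, C }, Ω }.
Round 1. New:
  { A }  = ᶜ of { B, C }
  { A, B }  = ᶜ of { C }
  { A, C }  = ᶜ of { B }
Round 2: closed — nothing new.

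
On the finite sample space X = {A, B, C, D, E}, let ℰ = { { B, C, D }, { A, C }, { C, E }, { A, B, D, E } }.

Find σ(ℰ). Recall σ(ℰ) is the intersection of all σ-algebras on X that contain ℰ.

Answer: σ(ℰ) = { {  }, { A }, { C }, { E }, { A, C }, { A, E }, { B, D }, { C, E }, { A, B, D }, { A, C, E }, { B, C, D }, { B, D, E }, { A, B, C, D }, { A, B, D, E }, { B, C, D, E }, X }

Check:
Begin from { {  }, { A, C }, { C, E }, { B, C, D }, { A, B, D, E }, X } (that is, ℰ plus ∅ and X).
Step 1. New:
  { C }  = { A, B, D, E }ᶜ
  { A, E }  = { B, C, D }ᶜ
  { A, B, D }  = { C, E }ᶜ
  { A, C, E }  = { A, C } ∪ { C, E }
  { B, D, E }  = { A, C }ᶜ
  { A, B, C, D }  = { B, C, D } ∪ { A, C }
  { B, C, D, E }  = { B, C, D } ∪ { C, E }
  |family| = 13
Step 2 adds 3:
  { A }  = { B, C, D, E }ᶜ
  { E }  = { A, B, C, D }ᶜ
  { B, D }  = { A, C, E }ᶜ
  |family| = 16
Step 3 adds nothing — fixpoint reached.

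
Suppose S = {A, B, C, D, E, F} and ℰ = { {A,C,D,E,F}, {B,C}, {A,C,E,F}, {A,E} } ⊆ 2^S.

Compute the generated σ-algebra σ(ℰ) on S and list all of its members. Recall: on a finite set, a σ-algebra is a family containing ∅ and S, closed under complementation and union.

Initial family (6 sets): { {}, {A,E}, {B,C}, {A,C,E,F}, {A,C,D,E,F}, S }.
Step 1 (6 new):
  {B}  = ᶜ of {A,C,D,E,F}
  {B,D}  = ᶜ of {A,C,E,F}
  {A,B,C,E}  = {B,C} ∪ {A,E}
  {A,D,E,F}  = ᶜ of {B,C}
  {B,C,D,F}  = ᶜ of {A,E}
  {A,B,C,E,F}  = {A,C,E,F} ∪ {B,C}
  |family| = 12
Step 2 adds 7:
  {D}  = ᶜ of {A,B,C,E,F}
  {D,F}  = ᶜ of {A,B,C,E}
  {A,B,E}  = {B} ∪ {A,E}
  {B,C,D}  = {B,C} ∪ {B,D}
  {A,B,D,E}  = {A,E} ∪ {B,D}
  {A,B,C,D,E}  = {A,B,C,E} ∪ {B,D}
  {A,B,D,E,F}  = {A,D,E,F} ∪ {B}
  |family| = 19
Step 3 (7 new):
  {C}  = ᶜ of {A,B,D,E,F}
  {F}  = ᶜ of {A,B,C,D,E}
  {C,F}  = ᶜ of {A,B,D,E}
  {A,D,E}  = {A,E} ∪ {D}
  {A,E,F}  = ᶜ of {B,C,D}
  {B,D,F}  = {B} ∪ {D,F}
  {C,D,F}  = ᶜ of {A,B,E}
  |family| = 26
Step 4: 6 new —
  {B,F}  = {B} ∪ {F}
  {C,D}  = {C} ∪ {D}
  {A,C,E}  = ᶜ of {B,D,F}
  {B,C,F}  = ᶜ of {A,D,E}
  {A,B,E,F}  = {B} ∪ {A,E,F}
  {A,C,D,E}  = {A,D,E} ∪ {C}
  |family| = 32
Step 5: no new sets; the family is a σ-algebra.

Therefore σ(ℰ) = { {}, {B}, {C}, {D}, {F}, {A,E}, {B,C}, {B,D}, {B,F}, {C,D}, {C,F}, {D,F}, {A,B,E}, {A,C,E}, {A,D,E}, {A,E,F}, {B,C,D}, {B,C,F}, {B,D,F}, {C,D,F}, {A,B,C,E}, {A,B,D,E}, {A,B,E,F}, {A,C,D,E}, {A,C,E,F}, {A,D,E,F}, {B,C,D,F}, {A,B,C,D,E}, {A,B,C,E,F}, {A,B,D,E,F}, {A,C,D,E,F}, S } (|σ(ℰ)| = 32).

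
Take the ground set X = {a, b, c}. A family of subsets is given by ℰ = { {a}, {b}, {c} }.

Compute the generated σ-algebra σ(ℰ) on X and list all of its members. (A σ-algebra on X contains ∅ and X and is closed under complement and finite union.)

σ(ℰ) (8 sets): { {}, {a}, {b}, {c}, {a, b}, {a, c}, {b, c}, X }

Working:
Initial family (5 sets): { {}, {a}, {b}, {c}, X }.
Step 1 (3 new):
  {a, b}  = complement {c}
  {a, c}  = complement {b}
  {b, c}  = complement {a}
Step 2: already closed under ᶜ and ∪.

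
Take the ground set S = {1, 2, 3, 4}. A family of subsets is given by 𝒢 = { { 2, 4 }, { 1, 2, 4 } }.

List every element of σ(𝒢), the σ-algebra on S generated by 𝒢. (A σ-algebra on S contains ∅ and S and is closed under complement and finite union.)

σ(𝒢) (8 sets): { {  }, { 1 }, { 3 }, { 1, 3 }, { 2, 4 }, { 1, 2, 4 }, { 2, 3, 4 }, S }

Trace:
Begin from { {  }, { 2, 4 }, { 1, 2, 4 }, S } (that is, 𝒢 plus ∅ and S).
Pass 1: +2 →
  { 3 }  = S∖{ 1, 2, 4 }
  { 1, 3 }  = S∖{ 2, 4 }
  (now 6)
Pass 2 (1 new):
  { 2, 3, 4 }  = { 3 } ∪ { 2, 4 }
  (now 7)
Pass 3 (1 new):
  { 1 }  = S∖{ 2, 3, 4 }
  (now 8)
Pass 4: no new sets; the family is a σ-algebra.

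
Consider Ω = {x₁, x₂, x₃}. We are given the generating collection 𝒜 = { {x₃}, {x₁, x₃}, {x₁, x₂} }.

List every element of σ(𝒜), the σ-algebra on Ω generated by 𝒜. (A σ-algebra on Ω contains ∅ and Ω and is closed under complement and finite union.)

Initial family (5 sets): { ∅, {x₃}, {x₁, x₂}, {x₁, x₃}, Ω }.
Pass 1 adds 1:
  {x₂}  = Ω∖{x₁, x₃}
  (now 6)
Pass 2 adds 1:
  {x₂, x₃}  = {x₃} ∪ {x₂}
  (now 7)
Pass 3: 1 new —
  {x₁}  = Ω∖{x₂, x₃}
  (now 8)
After Pass 4 the family is unchanged; done.

σ(𝒜) = { ∅, {x₁}, {x₂}, {x₃}, {x₁, x₂}, {x₁, x₃}, {x₂, x₃}, Ω }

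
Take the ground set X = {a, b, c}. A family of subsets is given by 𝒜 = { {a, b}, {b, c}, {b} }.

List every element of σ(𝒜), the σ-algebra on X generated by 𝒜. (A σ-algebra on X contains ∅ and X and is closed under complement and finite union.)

Answer: σ(𝒜) = { {}, {a}, {b}, {c}, {a, b}, {a, c}, {b, c}, X }

Trace:
Seed the family with 𝒜 together with ∅ and X: { {}, {b}, {a, b}, {b, c}, X }.
Iteration 1: 3 new —
  {a}  = ᶜ of {b, c}
  {c}  = ᶜ of {a, b}
  {a, c}  = ᶜ of {b}
Iteration 2: stable.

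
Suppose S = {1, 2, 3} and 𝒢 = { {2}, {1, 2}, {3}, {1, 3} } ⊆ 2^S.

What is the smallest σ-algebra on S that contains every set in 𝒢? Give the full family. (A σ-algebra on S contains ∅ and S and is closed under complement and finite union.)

Initial family (6 sets): { {}, {2}, {3}, {1, 2}, {1, 3}, S }.
Step 1: 1 new —
  {2, 3}  = {3} ∪ {2}
  |family| = 7
Step 2: +1 →
  {1}  = {2, 3}ᶜ
  |family| = 8
Step 3: stable.

|σ(𝒢)| = 8.  σ(𝒢) = { {}, {1}, {2}, {3}, {1, 2}, {1, 3}, {2, 3}, S }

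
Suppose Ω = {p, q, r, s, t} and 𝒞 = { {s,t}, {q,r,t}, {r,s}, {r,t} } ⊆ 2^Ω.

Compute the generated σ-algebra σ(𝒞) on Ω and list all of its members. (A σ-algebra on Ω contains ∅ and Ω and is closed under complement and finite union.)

Begin from { {}, {r,s}, {r,t}, {s,t}, {q,r,t}, Ω } (that is, 𝒞 plus ∅ and Ω).
Round 1: 6 new —
  {p,s}  = {q,r,t}ᶜ
  {p,q,r}  = {s,t}ᶜ
  {p,q,s}  = {r,t}ᶜ
  {p,q,t}  = {r,s}ᶜ
  {r,s,t}  = {s,t} ∪ {r,s}
  {q,r,s,t}  = {s,t} ∪ {q,r,t}
  (now 12)
Round 2 adds 8:
  {p}  = {q,r,s,t}ᶜ
  {p,q}  = {r,s,t}ᶜ
  {p,r,s}  = {r,s} ∪ {p,s}
  {p,s,t}  = {s,t} ∪ {p,s}
  {p,q,r,s}  = {r,s} ∪ {p,q,r}
  {p,q,r,t}  = {p,q,r} ∪ {p,q,t}
  {p,q,s,t}  = {p,q,s} ∪ {s,t}
  {p,r,s,t}  = {r,s,t} ∪ {p,s}
  (now 20)
Round 3: +7 →
  {q}  = {p,r,s,t}ᶜ
  {r}  = {p,q,s,t}ᶜ
  {s}  = {p,q,r,t}ᶜ
  {t}  = {p,q,r,s}ᶜ
  {q,r}  = {p,s,t}ᶜ
  {q,t}  = {p,r,s}ᶜ
  {p,r,t}  = {r,t} ∪ {p}
  (now 27)
Round 4: +5 →
  {p,r}  = {r} ∪ {p}
  {p,t}  = {t} ∪ {p}
  {q,s}  = {p,r,t}ᶜ
  {q,r,s}  = {r,s} ∪ {q}
  {q,s,t}  = {q,t} ∪ {s,t}
  (now 32)
Round 5: no new sets; the family is a σ-algebra.

Hence σ(𝒞) has 32 members: { {}, {p}, {q}, {r}, {s}, {t}, {p,q}, {p,r}, {p,s}, {p,t}, {q,r}, {q,s}, {q,t}, {r,s}, {r,t}, {s,t}, {p,q,r}, {p,q,s}, {p,q,t}, {p,r,s}, {p,r,t}, {p,s,t}, {q,r,s}, {q,r,t}, {q,s,t}, {r,s,t}, {p,q,r,s}, {p,q,r,t}, {p,q,s,t}, {p,r,s,t}, {q,r,s,t}, Ω }.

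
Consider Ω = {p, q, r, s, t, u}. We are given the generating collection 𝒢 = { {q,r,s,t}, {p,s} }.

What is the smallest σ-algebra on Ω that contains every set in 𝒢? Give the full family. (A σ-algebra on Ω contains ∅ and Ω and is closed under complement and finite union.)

Take S₀ = 𝒢 ∪ {∅, Ω} = { ∅, {p,s}, {q,r,s,t}, Ω }.
Pass 1 adds 3:
  {p,u}  = complement {q,r,s,t}
  {q,r,t,u}  = complement {p,s}
  {p,q,r,s,t}  = {q,r,s,t} ∪ {p,s}
  — 7 sets.
Pass 2 (4 new):
  {u}  = complement {p,q,r,s,t}
  {p,s,u}  = {p,s} ∪ {p,u}
  {p,q,r,t,u}  = {p,u} ∪ {q,r,t,u}
  {q,r,s,t,u}  = {q,r,s,t} ∪ {q,r,t,u}
  — 11 sets.
Pass 3: +3 →
  {p}  = complement {q,r,s,t,u}
  {s}  = complement {p,q,r,t,u}
  {q,r,t}  = complement {p,s,u}
  — 14 sets.
Pass 4 adds 2:
  {s,u}  = {s} ∪ {u}
  {p,q,r,t}  = {q,r,t} ∪ {p}
  — 16 sets.
Pass 5: already closed under ᶜ and ∪.

Therefore σ(𝒢) = { ∅, {p}, {s}, {u}, {p,s}, {p,u}, {s,u}, {p,s,u}, {q,r,t}, {p,q,r,t}, {q,r,s,t}, {q,r,t,u}, {p,q,r,s,t}, {p,q,r,t,u}, {q,r,s,t,u}, Ω } (|σ(𝒢)| = 16).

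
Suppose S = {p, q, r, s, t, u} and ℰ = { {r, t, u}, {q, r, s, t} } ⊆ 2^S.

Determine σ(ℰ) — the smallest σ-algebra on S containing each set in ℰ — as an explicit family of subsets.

Answer: σ(ℰ) = { {}, {p}, {u}, {p, u}, {q, s}, {r, t}, {p, q, s}, {p, r, t}, {q, s, u}, {r, t, u}, {p, q, s, u}, {p, r, t, u}, {q, r, s, t}, {p, q, r, s, t}, {q, r, s, t, u}, S }

Check:
Begin from { {}, {r, t, u}, {q, r, s, t}, S } (that is, ℰ plus ∅ and S).
Round 1: +3 →
  {p, u}  = complement {q, r, s, t}
  {p, q, s}  = complement {r, t, u}
  {q, r, s, t, u}  = {q, r, s, t} ∪ {r, t, u}
  [7 total]
Round 2 (4 new):
  {p}  = complement {q, r, s, t, u}
  {p, q, s, u}  = {p, u} ∪ {p, q, s}
  {p, r, t, u}  = {r, t, u} ∪ {p, u}
  {p, q, r, s, t}  = {q, r, s, t} ∪ {p, q, s}
  [11 total]
Round 3 (3 new):
  {u}  = complement {p, q, r, s, t}
  {q, s}  = complement {p, r, t, u}
  {r, t}  = complement {p, q, s, u}
  [14 total]
Round 4 adds 2:
  {p, r, t}  = {r, t} ∪ {p}
  {q, s, u}  = {q, s} ∪ {u}
  [16 total]
Round 5: closed — nothing new.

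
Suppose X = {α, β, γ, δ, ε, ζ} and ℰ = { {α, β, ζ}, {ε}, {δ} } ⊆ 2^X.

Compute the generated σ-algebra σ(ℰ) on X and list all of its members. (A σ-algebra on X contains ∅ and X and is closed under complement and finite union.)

|σ(ℰ)| = 16.  σ(ℰ) = { {}, {γ}, {δ}, {ε}, {γ, δ}, {γ, ε}, {δ, ε}, {α, β, ζ}, {γ, δ, ε}, {α, β, γ, ζ}, {α, β, δ, ζ}, {α, β, ε, ζ}, {α, β, γ, δ, ζ}, {α, β, γ, ε, ζ}, {α, β, δ, ε, ζ}, X }

Working:
Initial family (5 sets): { {}, {δ}, {ε}, {α, β, ζ}, X }.
Pass 1: 6 new —
  {δ, ε}  = {δ} ∪ {ε}
  {γ, δ, ε}  = {α, β, ζ}ᶜ
  {α, β, δ, ζ}  = {δ} ∪ {α, β, ζ}
  {α, β, ε, ζ}  = {α, β, ζ} ∪ {ε}
  {α, β, γ, δ, ζ}  = {ε}ᶜ
  {α, β, γ, ε, ζ}  = {δ}ᶜ
  [11 total]
Pass 2 (4 new):
  {γ, δ}  = {α, β, ε, ζ}ᶜ
  {γ, ε}  = {α, β, δ, ζ}ᶜ
  {α, β, γ, ζ}  = {δ, ε}ᶜ
  {α, β, δ, ε, ζ}  = {α, β, δ, ζ} ∪ {ε}
  [15 total]
Pass 3 (1 new):
  {γ}  = {α, β, δ, ε, ζ}ᶜ
  [16 total]
Pass 4: already closed under ᶜ and ∪.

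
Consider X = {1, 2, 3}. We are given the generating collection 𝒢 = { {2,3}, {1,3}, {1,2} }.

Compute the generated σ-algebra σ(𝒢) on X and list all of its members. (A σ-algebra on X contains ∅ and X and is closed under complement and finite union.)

Answer: σ(𝒢) = { {}, {1}, {2}, {3}, {1,2}, {1,3}, {2,3}, X }

Derivation:
Start: 𝒢 ∪ {∅, X} = { {}, {1,2}, {1,3}, {2,3}, X }.
Round 1 adds 3:
  {1}  = X∖{2,3}
  {2}  = X∖{1,3}
  {3}  = X∖{1,2}
  |family| = 8
Round 2: no new sets; the family is a σ-algebra.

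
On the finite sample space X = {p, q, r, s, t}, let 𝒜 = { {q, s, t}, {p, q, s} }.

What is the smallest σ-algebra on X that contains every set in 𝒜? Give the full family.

Take S₀ = 𝒜 ∪ {∅, X} = { {}, {p, q, s}, {q, s, t}, X }.
Step 1 adds 3:
  {p, r}  = ᶜ of {q, s, t}
  {r, t}  = ᶜ of {p, q, s}
  {p, q, s, t}  = {p, q, s} ∪ {q, s, t}
  |family| = 7
Step 2 adds 4:
  {r}  = ᶜ of {p, q, s, t}
  {p, r, t}  = {p, r} ∪ {r, t}
  {p, q, r, s}  = {p, r} ∪ {p, q, s}
  {q, r, s, t}  = {r, t} ∪ {q, s, t}
  |family| = 11
Step 3 adds 3:
  {p}  = ᶜ of {q, r, s, t}
  {t}  = ᶜ of {p, q, r, s}
  {q, s}  = ᶜ of {p, r, t}
  |family| = 14
Step 4. New:
  {p, t}  = {t} ∪ {p}
  {q, r, s}  = {r} ∪ {q, s}
  |family| = 16
Step 5: closed — nothing new.

σ(𝒜) = { {}, {p}, {r}, {t}, {p, r}, {p, t}, {q, s}, {r, t}, {p, q, s}, {p, r, t}, {q, r, s}, {q, s, t}, {p, q, r, s}, {p, q, s, t}, {q, r, s, t}, X }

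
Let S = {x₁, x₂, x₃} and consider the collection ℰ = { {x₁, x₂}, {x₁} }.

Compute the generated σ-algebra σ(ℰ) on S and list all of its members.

Start: ℰ ∪ {∅, S} = { {}, {x₁}, {x₁, x₂}, S }.
Step 1: +2 →
  {x₃}  = ᶜ of {x₁, x₂}
  {x₂, x₃}  = ᶜ of {x₁}
  |family| = 6
Step 2: 1 new —
  {x₁, x₃}  = {x₃} ∪ {x₁}
  |family| = 7
Step 3: +1 →
  {x₂}  = ᶜ of {x₁, x₃}
  |family| = 8
Step 4: stable.

σ(ℰ) = { {}, {x₁}, {x₂}, {x₃}, {x₁, x₂}, {x₁, x₃}, {x₂, x₃}, S }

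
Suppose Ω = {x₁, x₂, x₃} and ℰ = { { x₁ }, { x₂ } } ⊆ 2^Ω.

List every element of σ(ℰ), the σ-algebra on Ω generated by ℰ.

Answer: σ(ℰ) = { {  }, { x₁ }, { x₂ }, { x₃ }, { x₁, x₂ }, { x₁, x₃ }, { x₂, x₃ }, Ω }

Working:
Begin from { {  }, { x₁ }, { x₂ }, Ω } (that is, ℰ plus ∅ and Ω).
Step 1 (3 new):
  { x₁, x₂ }  = { x₁ } ∪ { x₂ }
  { x₁, x₃ }  = ᶜ of { x₂ }
  { x₂, x₃ }  = ᶜ of { x₁ }
  — 7 sets.
Step 2: +1 →
  { x₃ }  = ᶜ of { x₁, x₂ }
  — 8 sets.
Step 3: stable.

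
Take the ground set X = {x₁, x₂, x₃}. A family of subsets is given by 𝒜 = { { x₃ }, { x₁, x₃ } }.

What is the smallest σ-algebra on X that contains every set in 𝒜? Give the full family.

Start: 𝒜 ∪ {∅, X} = { {  }, { x₃ }, { x₁, x₃ }, X }.
Pass 1: +2 →
  { x₂ }  = X∖{ x₁, x₃ }
  { x₁, x₂ }  = X∖{ x₃ }
Pass 2: +1 →
  { x₂, x₃ }  = { x₃ } ∪ { x₂ }
Pass 3: 1 new —
  { x₁ }  = X∖{ x₂, x₃ }
After Pass 4 the family is unchanged; done.

Therefore σ(𝒜) = { {  }, { x₁ }, { x₂ }, { x₃ }, { x₁, x₂ }, { x₁, x₃ }, { x₂, x₃ }, X } (|σ(𝒜)| = 8).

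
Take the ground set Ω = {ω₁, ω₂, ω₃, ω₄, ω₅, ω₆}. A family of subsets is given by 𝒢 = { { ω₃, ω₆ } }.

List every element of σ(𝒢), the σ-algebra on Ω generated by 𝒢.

Start: 𝒢 ∪ {∅, Ω} = { {}, { ω₃, ω₆ }, Ω }.
Pass 1 (1 new):
  { ω₁, ω₂, ω₄, ω₅ }  = complement { ω₃, ω₆ }
  (now 4)
Pass 2 adds nothing — fixpoint reached.

σ(𝒢) = { {}, { ω₃, ω₆ }, { ω₁, ω₂, ω₄, ω₅ }, Ω }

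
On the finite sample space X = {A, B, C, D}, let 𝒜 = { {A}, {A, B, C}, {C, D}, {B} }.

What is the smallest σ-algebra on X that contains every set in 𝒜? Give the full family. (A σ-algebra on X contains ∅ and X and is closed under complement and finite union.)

|σ(𝒜)| = 16.  σ(𝒜) = { {}, {A}, {B}, {C}, {D}, {A, B}, {A, C}, {A, D}, {B, C}, {B, D}, {C, D}, {A, B, C}, {A, B, D}, {A, C, D}, {B, C, D}, X }

Working:
Begin from { {}, {A}, {B}, {C, D}, {A, B, C}, X } (that is, 𝒜 plus ∅ and X).
Step 1. New:
  {D}  = {A, B, C}ᶜ
  {A, B}  = {C, D}ᶜ
  {A, C, D}  = {B}ᶜ
  {B, C, D}  = {A}ᶜ
Step 2: 3 new —
  {A, D}  = {D} ∪ {A}
  {B, D}  = {B} ∪ {D}
  {A, B, D}  = {A, B} ∪ {D}
Step 3 (3 new):
  {C}  = {A, B, D}ᶜ
  {A, C}  = {B, D}ᶜ
  {B, C}  = {A, D}ᶜ
Step 4: already closed under ᶜ and ∪.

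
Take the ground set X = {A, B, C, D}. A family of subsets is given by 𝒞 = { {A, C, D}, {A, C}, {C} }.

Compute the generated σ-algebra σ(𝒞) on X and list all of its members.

Seed the family with 𝒞 together with ∅ and X: { {}, {C}, {A, C}, {A, C, D}, X }.
Iteration 1: 3 new —
  {B}  = X∖{A, C, D}
  {B, D}  = X∖{A, C}
  {A, B, D}  = X∖{C}
  (now 8)
Iteration 2: 3 new —
  {B, C}  = {C} ∪ {B}
  {A, B, C}  = {B} ∪ {A, C}
  {B, C, D}  = {C} ∪ {B, D}
  (now 11)
Iteration 3: +3 →
  {A}  = X∖{B, C, D}
  {D}  = X∖{A, B, C}
  {A, D}  = X∖{B, C}
  (now 14)
Iteration 4. New:
  {A, B}  = {B} ∪ {A}
  {C, D}  = {C} ∪ {D}
  (now 16)
Iteration 5: already closed under ᶜ and ∪.

Hence σ(𝒞) has 16 members: { {}, {A}, {B}, {C}, {D}, {A, B}, {A, C}, {A, D}, {B, C}, {B, D}, {C, D}, {A, B, C}, {A, B, D}, {A, C, D}, {B, C, D}, X }.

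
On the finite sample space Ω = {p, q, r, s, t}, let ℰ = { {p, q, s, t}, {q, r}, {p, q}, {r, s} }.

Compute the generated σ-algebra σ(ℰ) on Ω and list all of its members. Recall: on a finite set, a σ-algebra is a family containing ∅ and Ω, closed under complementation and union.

σ(ℰ) = { ∅, {p}, {q}, {r}, {s}, {t}, {p, q}, {p, r}, {p, s}, {p, t}, {q, r}, {q, s}, {q, t}, {r, s}, {r, t}, {s, t}, {p, q, r}, {p, q, s}, {p, q, t}, {p, r, s}, {p, r, t}, {p, s, t}, {q, r, s}, {q, r, t}, {q, s, t}, {r, s, t}, {p, q, r, s}, {p, q, r, t}, {p, q, s, t}, {p, r, s, t}, {q, r, s, t}, Ω }

Check:
Seed the family with ℰ together with ∅ and Ω: { ∅, {p, q}, {q, r}, {r, s}, {p, q, s, t}, Ω }.
Round 1: 7 new —
  {r}  = Ω∖{p, q, s, t}
  {p, q, r}  = {q, r} ∪ {p, q}
  {p, q, t}  = Ω∖{r, s}
  {p, s, t}  = Ω∖{q, r}
  {q, r, s}  = {r, s} ∪ {q, r}
  {r, s, t}  = Ω∖{p, q}
  {p, q, r, s}  = {r, s} ∪ {p, q}
  [13 total]
Round 2: 6 new —
  {t}  = Ω∖{p, q, r, s}
  {p, t}  = Ω∖{q, r, s}
  {s, t}  = Ω∖{p, q, r}
  {p, q, r, t}  = {p, q, r} ∪ {p, q, t}
  {p, r, s, t}  = {p, s, t} ∪ {r, s, t}
  {q, r, s, t}  = {r, s, t} ∪ {q, r, s}
  [19 total]
Round 3. New:
  {p}  = Ω∖{q, r, s, t}
  {q}  = Ω∖{p, r, s, t}
  {s}  = Ω∖{p, q, r, t}
  {r, t}  = {t} ∪ {r}
  {p, r, t}  = {p, t} ∪ {r}
  {q, r, t}  = {t} ∪ {q, r}
  [25 total]
Round 4: +7 →
  {p, r}  = {r} ∪ {p}
  {p, s}  = Ω∖{q, r, t}
  {q, s}  = Ω∖{p, r, t}
  {q, t}  = {q} ∪ {t}
  {p, q, s}  = Ω∖{r, t}
  {p, r, s}  = {r, s} ∪ {p}
  {q, s, t}  = {q} ∪ {s, t}
  [32 total]
Round 5: already closed under ᶜ and ∪.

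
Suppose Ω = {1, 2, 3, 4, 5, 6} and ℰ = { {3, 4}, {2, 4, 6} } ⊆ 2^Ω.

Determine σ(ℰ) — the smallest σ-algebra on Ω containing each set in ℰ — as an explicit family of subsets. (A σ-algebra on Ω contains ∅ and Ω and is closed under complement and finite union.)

|σ(ℰ)| = 16.  σ(ℰ) = { ∅, {3}, {4}, {1, 5}, {2, 6}, {3, 4}, {1, 3, 5}, {1, 4, 5}, {2, 3, 6}, {2, 4, 6}, {1, 2, 5, 6}, {1, 3, 4, 5}, {2, 3, 4, 6}, {1, 2, 3, 5, 6}, {1, 2, 4, 5, 6}, Ω }

Check:
Start: ℰ ∪ {∅, Ω} = { ∅, {3, 4}, {2, 4, 6}, Ω }.
Pass 1: +3 →
  {1, 3, 5}  = Ω∖{2, 4, 6}
  {1, 2, 5, 6}  = Ω∖{3, 4}
  {2, 3, 4, 6}  = {2, 4, 6} ∪ {3, 4}
  [7 total]
Pass 2 adds 4:
  {1, 5}  = Ω∖{2, 3, 4, 6}
  {1, 3, 4, 5}  = {3, 4} ∪ {1, 3, 5}
  {1, 2, 3, 5, 6}  = {1, 3, 5} ∪ {1, 2, 5, 6}
  {1, 2, 4, 5, 6}  = {2, 4, 6} ∪ {1, 2, 5, 6}
  [11 total]
Pass 3: 3 new —
  {3}  = Ω∖{1, 2, 4, 5, 6}
  {4}  = Ω∖{1, 2, 3, 5, 6}
  {2, 6}  = Ω∖{1, 3, 4, 5}
  [14 total]
Pass 4 adds 2:
  {1, 4, 5}  = {1, 5} ∪ {4}
  {2, 3, 6}  = {3} ∪ {2, 6}
  [16 total]
After Pass 5 the family is unchanged; done.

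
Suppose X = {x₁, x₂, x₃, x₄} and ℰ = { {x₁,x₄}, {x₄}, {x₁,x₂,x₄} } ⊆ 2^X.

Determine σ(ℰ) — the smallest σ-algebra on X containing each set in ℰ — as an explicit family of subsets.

|σ(ℰ)| = 16.  σ(ℰ) = { ∅, {x₁}, {x₂}, {x₃}, {x₄}, {x₁,x₂}, {x₁,x₃}, {x₁,x₄}, {x₂,x₃}, {x₂,x₄}, {x₃,x₄}, {x₁,x₂,x₃}, {x₁,x₂,x₄}, {x₁,x₃,x₄}, {x₂,x₃,x₄}, X }

Derivation:
Initial family (5 sets): { ∅, {x₄}, {x₁,x₄}, {x₁,x₂,x₄}, X }.
Iteration 1: +3 →
  {x₃}  = ᶜ of {x₁,x₂,x₄}
  {x₂,x₃}  = ᶜ of {x₁,x₄}
  {x₁,x₂,x₃}  = ᶜ of {x₄}
  |family| = 8
Iteration 2: +3 →
  {x₃,x₄}  = {x₄} ∪ {x₃}
  {x₁,x₃,x₄}  = {x₃} ∪ {x₁,x₄}
  {x₂,x₃,x₄}  = {x₄} ∪ {x₂,x₃}
  |family| = 11
Iteration 3 adds 3:
  {x₁}  = ᶜ of {x₂,x₃,x₄}
  {x₂}  = ᶜ of {x₁,x₃,x₄}
  {x₁,x₂}  = ᶜ of {x₃,x₄}
  |family| = 14
Iteration 4 adds 2:
  {x₁,x₃}  = {x₃} ∪ {x₁}
  {x₂,x₄}  = {x₄} ∪ {x₂}
  |family| = 16
Iteration 5: no new sets; the family is a σ-algebra.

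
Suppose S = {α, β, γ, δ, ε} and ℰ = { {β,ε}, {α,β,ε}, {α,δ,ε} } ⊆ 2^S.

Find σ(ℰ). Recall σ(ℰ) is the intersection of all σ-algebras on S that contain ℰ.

Seed the family with ℰ together with ∅ and S: { {}, {β,ε}, {α,β,ε}, {α,δ,ε}, S }.
Step 1: 4 new —
  {β,γ}  = complement {α,δ,ε}
  {γ,δ}  = complement {α,β,ε}
  {α,γ,δ}  = complement {β,ε}
  {α,β,δ,ε}  = {α,δ,ε} ∪ {β,ε}
  (now 9)
Step 2. New:
  {γ}  = complement {α,β,δ,ε}
  {β,γ,δ}  = {γ,δ} ∪ {β,γ}
  {β,γ,ε}  = {β,ε} ∪ {β,γ}
  {α,β,γ,δ}  = {α,γ,δ} ∪ {β,γ}
  {α,β,γ,ε}  = {α,β,ε} ∪ {β,γ}
  {α,γ,δ,ε}  = {α,δ,ε} ∪ {γ,δ}
  {β,γ,δ,ε}  = {β,ε} ∪ {γ,δ}
  (now 16)
Step 3 (6 new):
  {α}  = complement {β,γ,δ,ε}
  {β}  = complement {α,γ,δ,ε}
  {δ}  = complement {α,β,γ,ε}
  {ε}  = complement {α,β,γ,δ}
  {α,δ}  = complement {β,γ,ε}
  {α,ε}  = complement {β,γ,δ}
  (now 22)
Step 4 adds 10:
  {α,β}  = {β} ∪ {α}
  {α,γ}  = {γ} ∪ {α}
  {β,δ}  = {β} ∪ {δ}
  {γ,ε}  = {ε} ∪ {γ}
  {δ,ε}  = {ε} ∪ {δ}
  {α,β,γ}  = {β,γ} ∪ {α}
  {α,β,δ}  = {β} ∪ {α,δ}
  {α,γ,ε}  = {γ} ∪ {α,ε}
  {β,δ,ε}  = {β,ε} ∪ {δ}
  {γ,δ,ε}  = {γ,δ} ∪ {ε}
  (now 32)
Step 5: closed — nothing new.

σ(ℰ) = { {}, {α}, {β}, {γ}, {δ}, {ε}, {α,β}, {α,γ}, {α,δ}, {α,ε}, {β,γ}, {β,δ}, {β,ε}, {γ,δ}, {γ,ε}, {δ,ε}, {α,β,γ}, {α,β,δ}, {α,β,ε}, {α,γ,δ}, {α,γ,ε}, {α,δ,ε}, {β,γ,δ}, {β,γ,ε}, {β,δ,ε}, {γ,δ,ε}, {α,β,γ,δ}, {α,β,γ,ε}, {α,β,δ,ε}, {α,γ,δ,ε}, {β,γ,δ,ε}, S }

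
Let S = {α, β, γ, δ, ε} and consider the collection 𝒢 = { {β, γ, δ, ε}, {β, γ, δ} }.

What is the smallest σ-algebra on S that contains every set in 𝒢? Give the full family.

σ(𝒢) = { ∅, {α}, {ε}, {α, ε}, {β, γ, δ}, {α, β, γ, δ}, {β, γ, δ, ε}, S }

Derivation:
Begin from { ∅, {β, γ, δ}, {β, γ, δ, ε}, S } (that is, 𝒢 plus ∅ and S).
Round 1 (2 new):
  {α}  = S∖{β, γ, δ, ε}
  {α, ε}  = S∖{β, γ, δ}
  |family| = 6
Round 2 adds 1:
  {α, β, γ, δ}  = {β, γ, δ} ∪ {α}
  |family| = 7
Round 3. New:
  {ε}  = S∖{α, β, γ, δ}
  |family| = 8
Round 4: stable.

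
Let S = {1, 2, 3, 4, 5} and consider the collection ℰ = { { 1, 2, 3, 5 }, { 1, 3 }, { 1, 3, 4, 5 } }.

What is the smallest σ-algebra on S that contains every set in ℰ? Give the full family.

σ(ℰ) = { {}, { 2 }, { 4 }, { 5 }, { 1, 3 }, { 2, 4 }, { 2, 5 }, { 4, 5 }, { 1, 2, 3 }, { 1, 3, 4 }, { 1, 3, 5 }, { 2, 4, 5 }, { 1, 2, 3, 4 }, { 1, 2, 3, 5 }, { 1, 3, 4, 5 }, S }

Derivation:
Initial family (5 sets): { {}, { 1, 3 }, { 1, 2, 3, 5 }, { 1, 3, 4, 5 }, S }.
Pass 1 adds 3:
  { 2 }  = { 1, 3, 4, 5 }ᶜ
  { 4 }  = { 1, 2, 3, 5 }ᶜ
  { 2, 4, 5 }  = { 1, 3 }ᶜ
  (now 8)
Pass 2 adds 3:
  { 2, 4 }  = { 4 } ∪ { 2 }
  { 1, 2, 3 }  = { 2 } ∪ { 1, 3 }
  { 1, 3, 4 }  = { 4 } ∪ { 1, 3 }
  (now 11)
Pass 3: +4 →
  { 2, 5 }  = { 1, 3, 4 }ᶜ
  { 4, 5 }  = { 1, 2, 3 }ᶜ
  { 1, 3, 5 }  = { 2, 4 }ᶜ
  { 1, 2, 3, 4 }  = { 1, 3, 4 } ∪ { 1, 2, 3 }
  (now 15)
Pass 4 adds 1:
  { 5 }  = { 1, 2, 3, 4 }ᶜ
  (now 16)
Pass 5: no new sets; the family is a σ-algebra.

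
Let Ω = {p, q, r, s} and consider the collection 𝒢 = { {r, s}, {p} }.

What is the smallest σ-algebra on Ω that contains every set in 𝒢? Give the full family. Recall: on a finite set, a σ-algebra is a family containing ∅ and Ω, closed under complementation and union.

Start: 𝒢 ∪ {∅, Ω} = { {}, {p}, {r, s}, Ω }.
Step 1 (3 new):
  {p, q}  = Ω∖{r, s}
  {p, r, s}  = {r, s} ∪ {p}
  {q, r, s}  = Ω∖{p}
  [7 total]
Step 2: +1 →
  {q}  = Ω∖{p, r, s}
  [8 total]
Step 3 adds nothing — fixpoint reached.

|σ(𝒢)| = 8.  σ(𝒢) = { {}, {p}, {q}, {p, q}, {r, s}, {p, r, s}, {q, r, s}, Ω }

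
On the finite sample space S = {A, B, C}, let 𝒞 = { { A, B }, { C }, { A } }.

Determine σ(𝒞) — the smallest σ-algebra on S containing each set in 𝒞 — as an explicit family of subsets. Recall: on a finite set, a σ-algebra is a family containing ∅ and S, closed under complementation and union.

Start: 𝒞 ∪ {∅, S} = { {}, { A }, { C }, { A, B }, S }.
Round 1: 2 new —
  { A, C }  = { C } ∪ { A }
  { B, C }  = complement { A }
Round 2 adds 1:
  { B }  = complement { A, C }
Round 3: stable.

|σ(𝒞)| = 8.  σ(𝒞) = { {}, { A }, { B }, { C }, { A, B }, { A, C }, { B, C }, S }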